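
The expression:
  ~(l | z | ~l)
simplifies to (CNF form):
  False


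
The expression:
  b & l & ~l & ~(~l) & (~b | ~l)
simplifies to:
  False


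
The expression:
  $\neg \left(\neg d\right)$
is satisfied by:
  {d: True}


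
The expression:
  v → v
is always true.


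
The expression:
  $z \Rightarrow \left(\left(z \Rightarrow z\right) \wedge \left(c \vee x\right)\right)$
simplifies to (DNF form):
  $c \vee x \vee \neg z$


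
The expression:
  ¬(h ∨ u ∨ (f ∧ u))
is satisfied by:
  {u: False, h: False}


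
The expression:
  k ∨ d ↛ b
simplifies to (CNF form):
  (d ∨ k) ∧ (k ∨ ¬b)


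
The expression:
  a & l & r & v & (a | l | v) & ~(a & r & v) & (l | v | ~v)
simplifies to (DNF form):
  False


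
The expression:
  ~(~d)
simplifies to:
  d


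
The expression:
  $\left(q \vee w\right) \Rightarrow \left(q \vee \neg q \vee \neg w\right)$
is always true.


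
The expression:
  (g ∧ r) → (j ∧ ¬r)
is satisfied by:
  {g: False, r: False}
  {r: True, g: False}
  {g: True, r: False}


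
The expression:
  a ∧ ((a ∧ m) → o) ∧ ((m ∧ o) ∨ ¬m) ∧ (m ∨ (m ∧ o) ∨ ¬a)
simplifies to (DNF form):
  a ∧ m ∧ o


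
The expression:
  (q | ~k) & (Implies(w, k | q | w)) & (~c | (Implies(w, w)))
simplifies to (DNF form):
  q | ~k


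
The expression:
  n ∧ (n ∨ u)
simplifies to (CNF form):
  n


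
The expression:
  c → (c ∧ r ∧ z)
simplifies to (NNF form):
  (r ∧ z) ∨ ¬c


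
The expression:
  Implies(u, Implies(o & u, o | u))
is always true.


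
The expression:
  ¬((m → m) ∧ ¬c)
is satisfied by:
  {c: True}


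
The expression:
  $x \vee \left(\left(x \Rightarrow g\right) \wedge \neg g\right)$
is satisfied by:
  {x: True, g: False}
  {g: False, x: False}
  {g: True, x: True}


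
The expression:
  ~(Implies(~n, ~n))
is never true.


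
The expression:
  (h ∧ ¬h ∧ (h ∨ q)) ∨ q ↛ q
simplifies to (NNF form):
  False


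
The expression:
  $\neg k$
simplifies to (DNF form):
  $\neg k$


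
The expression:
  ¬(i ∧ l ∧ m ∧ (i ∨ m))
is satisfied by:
  {l: False, m: False, i: False}
  {i: True, l: False, m: False}
  {m: True, l: False, i: False}
  {i: True, m: True, l: False}
  {l: True, i: False, m: False}
  {i: True, l: True, m: False}
  {m: True, l: True, i: False}


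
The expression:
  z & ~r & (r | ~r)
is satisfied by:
  {z: True, r: False}


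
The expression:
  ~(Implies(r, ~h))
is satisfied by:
  {r: True, h: True}


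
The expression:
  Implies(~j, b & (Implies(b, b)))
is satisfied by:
  {b: True, j: True}
  {b: True, j: False}
  {j: True, b: False}


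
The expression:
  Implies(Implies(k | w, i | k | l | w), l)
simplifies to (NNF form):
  l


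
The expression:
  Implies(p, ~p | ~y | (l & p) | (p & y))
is always true.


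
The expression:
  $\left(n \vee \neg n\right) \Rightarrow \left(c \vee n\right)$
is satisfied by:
  {n: True, c: True}
  {n: True, c: False}
  {c: True, n: False}


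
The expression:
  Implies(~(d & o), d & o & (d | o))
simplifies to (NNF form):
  d & o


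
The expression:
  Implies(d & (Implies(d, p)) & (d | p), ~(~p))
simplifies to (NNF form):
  True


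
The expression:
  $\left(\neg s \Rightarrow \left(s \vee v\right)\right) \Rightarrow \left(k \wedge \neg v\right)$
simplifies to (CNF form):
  $\neg v \wedge \left(k \vee \neg s\right)$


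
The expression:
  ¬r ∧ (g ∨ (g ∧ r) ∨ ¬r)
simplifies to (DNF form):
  ¬r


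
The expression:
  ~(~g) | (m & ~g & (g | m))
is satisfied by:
  {m: True, g: True}
  {m: True, g: False}
  {g: True, m: False}


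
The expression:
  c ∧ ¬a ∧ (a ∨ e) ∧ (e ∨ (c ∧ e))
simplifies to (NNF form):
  c ∧ e ∧ ¬a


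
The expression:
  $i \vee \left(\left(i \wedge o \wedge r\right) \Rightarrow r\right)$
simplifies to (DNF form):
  $\text{True}$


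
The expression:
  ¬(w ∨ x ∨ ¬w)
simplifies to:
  False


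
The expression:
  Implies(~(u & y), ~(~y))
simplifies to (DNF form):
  y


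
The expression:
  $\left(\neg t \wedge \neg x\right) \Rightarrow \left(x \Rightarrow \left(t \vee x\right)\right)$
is always true.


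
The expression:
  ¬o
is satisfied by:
  {o: False}


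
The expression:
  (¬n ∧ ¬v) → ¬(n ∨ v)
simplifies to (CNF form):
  True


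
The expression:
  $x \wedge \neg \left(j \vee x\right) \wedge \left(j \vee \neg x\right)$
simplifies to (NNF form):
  $\text{False}$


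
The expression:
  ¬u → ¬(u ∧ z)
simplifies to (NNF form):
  True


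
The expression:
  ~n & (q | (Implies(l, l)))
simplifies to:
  ~n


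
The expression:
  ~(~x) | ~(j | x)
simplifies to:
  x | ~j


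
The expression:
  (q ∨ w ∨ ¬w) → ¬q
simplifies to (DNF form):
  ¬q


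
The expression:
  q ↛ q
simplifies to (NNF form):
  False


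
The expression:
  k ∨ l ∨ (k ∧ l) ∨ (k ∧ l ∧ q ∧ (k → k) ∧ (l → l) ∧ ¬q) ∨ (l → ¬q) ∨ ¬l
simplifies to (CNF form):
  True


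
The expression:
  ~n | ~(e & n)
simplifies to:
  ~e | ~n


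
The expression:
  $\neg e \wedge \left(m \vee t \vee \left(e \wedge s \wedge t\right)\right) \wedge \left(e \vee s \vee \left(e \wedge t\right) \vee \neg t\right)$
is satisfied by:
  {m: True, s: True, e: False, t: False}
  {m: True, s: False, e: False, t: False}
  {t: True, m: True, s: True, e: False}
  {t: True, s: True, e: False, m: False}


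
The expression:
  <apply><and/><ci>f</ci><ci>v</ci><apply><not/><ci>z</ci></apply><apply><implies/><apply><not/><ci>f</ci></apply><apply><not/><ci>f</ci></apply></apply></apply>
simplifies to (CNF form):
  <apply><and/><ci>f</ci><ci>v</ci><apply><not/><ci>z</ci></apply></apply>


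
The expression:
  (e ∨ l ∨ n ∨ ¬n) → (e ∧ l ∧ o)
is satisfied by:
  {e: True, o: True, l: True}


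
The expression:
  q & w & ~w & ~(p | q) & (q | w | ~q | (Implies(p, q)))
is never true.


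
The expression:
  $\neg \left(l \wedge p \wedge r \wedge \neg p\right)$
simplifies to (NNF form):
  $\text{True}$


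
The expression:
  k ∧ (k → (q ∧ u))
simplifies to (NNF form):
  k ∧ q ∧ u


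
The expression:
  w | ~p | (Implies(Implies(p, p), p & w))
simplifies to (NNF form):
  w | ~p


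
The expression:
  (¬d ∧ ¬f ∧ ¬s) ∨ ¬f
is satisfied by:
  {f: False}


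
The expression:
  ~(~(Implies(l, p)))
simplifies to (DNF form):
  p | ~l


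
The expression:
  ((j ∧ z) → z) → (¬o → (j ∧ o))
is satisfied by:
  {o: True}


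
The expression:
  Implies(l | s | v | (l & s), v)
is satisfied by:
  {v: True, s: False, l: False}
  {v: True, l: True, s: False}
  {v: True, s: True, l: False}
  {v: True, l: True, s: True}
  {l: False, s: False, v: False}


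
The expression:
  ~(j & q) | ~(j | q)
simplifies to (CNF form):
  ~j | ~q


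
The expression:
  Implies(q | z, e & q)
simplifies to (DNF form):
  (e & q) | (~q & ~z)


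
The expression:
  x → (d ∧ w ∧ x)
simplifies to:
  (d ∧ w) ∨ ¬x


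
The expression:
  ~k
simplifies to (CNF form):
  ~k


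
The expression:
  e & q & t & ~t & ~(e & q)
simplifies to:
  False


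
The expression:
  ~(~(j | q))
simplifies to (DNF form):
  j | q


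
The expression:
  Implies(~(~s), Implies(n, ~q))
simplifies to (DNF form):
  ~n | ~q | ~s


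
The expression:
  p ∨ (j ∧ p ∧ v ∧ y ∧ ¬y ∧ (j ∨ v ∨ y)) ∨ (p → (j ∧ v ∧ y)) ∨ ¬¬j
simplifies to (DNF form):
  True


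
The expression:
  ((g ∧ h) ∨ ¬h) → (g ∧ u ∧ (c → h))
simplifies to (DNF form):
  (h ∧ u) ∨ (h ∧ ¬g) ∨ (g ∧ h ∧ u) ∨ (g ∧ h ∧ ¬g) ∨ (g ∧ u ∧ ¬c) ∨ (g ∧ ¬c ∧ ¬g) ∨ (h ∧ u ∧ ¬c) ∨ (h ∧ ¬c ∧ ¬g)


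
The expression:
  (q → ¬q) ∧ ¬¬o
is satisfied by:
  {o: True, q: False}


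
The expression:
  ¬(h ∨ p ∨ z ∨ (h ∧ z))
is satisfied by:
  {h: False, p: False, z: False}


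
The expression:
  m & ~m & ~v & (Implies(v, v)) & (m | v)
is never true.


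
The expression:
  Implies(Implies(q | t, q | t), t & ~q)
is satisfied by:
  {t: True, q: False}


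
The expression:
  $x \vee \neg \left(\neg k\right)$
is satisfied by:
  {x: True, k: True}
  {x: True, k: False}
  {k: True, x: False}


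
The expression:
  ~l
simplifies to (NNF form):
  ~l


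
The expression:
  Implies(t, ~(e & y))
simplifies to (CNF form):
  ~e | ~t | ~y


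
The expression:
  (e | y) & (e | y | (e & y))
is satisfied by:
  {y: True, e: True}
  {y: True, e: False}
  {e: True, y: False}


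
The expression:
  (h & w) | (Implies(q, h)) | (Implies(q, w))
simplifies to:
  h | w | ~q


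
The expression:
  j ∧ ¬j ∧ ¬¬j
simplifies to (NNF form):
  False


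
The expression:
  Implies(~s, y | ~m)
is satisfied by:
  {s: True, y: True, m: False}
  {s: True, m: False, y: False}
  {y: True, m: False, s: False}
  {y: False, m: False, s: False}
  {s: True, y: True, m: True}
  {s: True, m: True, y: False}
  {y: True, m: True, s: False}


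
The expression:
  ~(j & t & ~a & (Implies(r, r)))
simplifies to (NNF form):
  a | ~j | ~t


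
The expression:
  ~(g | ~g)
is never true.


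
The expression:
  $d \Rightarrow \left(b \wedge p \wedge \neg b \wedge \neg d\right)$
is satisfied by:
  {d: False}


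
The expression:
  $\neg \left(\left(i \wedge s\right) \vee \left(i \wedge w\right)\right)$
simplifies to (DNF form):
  $\left(\neg s \wedge \neg w\right) \vee \neg i$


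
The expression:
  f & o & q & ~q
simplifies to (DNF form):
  False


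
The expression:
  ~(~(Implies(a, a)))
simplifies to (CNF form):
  True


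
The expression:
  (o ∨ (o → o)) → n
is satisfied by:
  {n: True}


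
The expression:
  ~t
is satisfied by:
  {t: False}


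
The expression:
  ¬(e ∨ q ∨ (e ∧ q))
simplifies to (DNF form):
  ¬e ∧ ¬q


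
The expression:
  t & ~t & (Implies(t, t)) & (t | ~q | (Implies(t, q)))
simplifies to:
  False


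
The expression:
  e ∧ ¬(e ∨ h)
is never true.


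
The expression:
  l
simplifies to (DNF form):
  l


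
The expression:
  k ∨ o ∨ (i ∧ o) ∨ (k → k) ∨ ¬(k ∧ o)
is always true.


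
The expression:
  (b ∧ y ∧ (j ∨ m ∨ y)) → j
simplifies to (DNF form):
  j ∨ ¬b ∨ ¬y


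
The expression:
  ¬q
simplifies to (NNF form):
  ¬q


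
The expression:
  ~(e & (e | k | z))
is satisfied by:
  {e: False}


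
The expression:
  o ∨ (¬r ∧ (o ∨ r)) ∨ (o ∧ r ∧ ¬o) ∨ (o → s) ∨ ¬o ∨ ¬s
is always true.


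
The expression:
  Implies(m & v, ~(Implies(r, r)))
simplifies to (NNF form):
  ~m | ~v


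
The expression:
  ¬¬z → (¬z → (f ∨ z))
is always true.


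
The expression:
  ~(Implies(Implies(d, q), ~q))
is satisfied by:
  {q: True}


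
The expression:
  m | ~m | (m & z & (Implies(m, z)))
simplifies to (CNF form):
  True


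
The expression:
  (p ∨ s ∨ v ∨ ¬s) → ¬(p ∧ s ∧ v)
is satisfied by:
  {s: False, v: False, p: False}
  {p: True, s: False, v: False}
  {v: True, s: False, p: False}
  {p: True, v: True, s: False}
  {s: True, p: False, v: False}
  {p: True, s: True, v: False}
  {v: True, s: True, p: False}


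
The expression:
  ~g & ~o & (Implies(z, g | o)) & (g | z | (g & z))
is never true.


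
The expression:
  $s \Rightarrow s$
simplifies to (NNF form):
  $\text{True}$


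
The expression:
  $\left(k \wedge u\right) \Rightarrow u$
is always true.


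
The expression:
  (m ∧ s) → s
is always true.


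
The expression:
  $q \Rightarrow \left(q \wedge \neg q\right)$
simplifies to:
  $\neg q$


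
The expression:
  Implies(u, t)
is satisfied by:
  {t: True, u: False}
  {u: False, t: False}
  {u: True, t: True}


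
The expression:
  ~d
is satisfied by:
  {d: False}


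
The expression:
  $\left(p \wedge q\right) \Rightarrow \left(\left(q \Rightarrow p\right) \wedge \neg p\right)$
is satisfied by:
  {p: False, q: False}
  {q: True, p: False}
  {p: True, q: False}


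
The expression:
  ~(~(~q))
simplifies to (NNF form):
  ~q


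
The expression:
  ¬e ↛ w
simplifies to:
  w ∨ ¬e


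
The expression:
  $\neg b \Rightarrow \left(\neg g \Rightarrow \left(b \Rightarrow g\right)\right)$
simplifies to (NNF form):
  $\text{True}$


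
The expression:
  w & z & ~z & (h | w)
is never true.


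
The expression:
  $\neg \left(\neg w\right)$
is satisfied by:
  {w: True}


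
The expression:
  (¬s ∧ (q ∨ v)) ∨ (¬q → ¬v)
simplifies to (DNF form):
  q ∨ ¬s ∨ ¬v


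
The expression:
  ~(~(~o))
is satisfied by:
  {o: False}


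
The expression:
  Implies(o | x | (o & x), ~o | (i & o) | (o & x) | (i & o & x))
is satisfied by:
  {i: True, x: True, o: False}
  {i: True, o: False, x: False}
  {x: True, o: False, i: False}
  {x: False, o: False, i: False}
  {i: True, x: True, o: True}
  {i: True, o: True, x: False}
  {x: True, o: True, i: False}


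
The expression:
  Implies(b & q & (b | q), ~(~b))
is always true.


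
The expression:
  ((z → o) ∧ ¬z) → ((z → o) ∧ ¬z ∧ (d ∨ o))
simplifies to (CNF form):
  d ∨ o ∨ z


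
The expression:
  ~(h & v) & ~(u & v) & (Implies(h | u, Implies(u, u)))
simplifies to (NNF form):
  ~v | (~h & ~u)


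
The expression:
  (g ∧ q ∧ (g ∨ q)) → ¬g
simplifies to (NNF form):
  ¬g ∨ ¬q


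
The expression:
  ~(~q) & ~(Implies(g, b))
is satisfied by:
  {g: True, q: True, b: False}


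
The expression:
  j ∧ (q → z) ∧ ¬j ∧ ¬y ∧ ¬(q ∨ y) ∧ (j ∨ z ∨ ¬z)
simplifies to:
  False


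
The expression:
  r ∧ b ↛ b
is never true.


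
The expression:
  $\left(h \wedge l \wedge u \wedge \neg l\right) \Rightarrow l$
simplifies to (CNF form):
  $\text{True}$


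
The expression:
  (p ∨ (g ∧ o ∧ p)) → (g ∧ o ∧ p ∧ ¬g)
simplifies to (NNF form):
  ¬p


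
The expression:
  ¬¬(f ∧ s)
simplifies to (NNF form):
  f ∧ s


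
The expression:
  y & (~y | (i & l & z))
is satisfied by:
  {z: True, i: True, y: True, l: True}


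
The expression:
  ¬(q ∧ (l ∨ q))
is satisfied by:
  {q: False}


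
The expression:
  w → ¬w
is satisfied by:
  {w: False}


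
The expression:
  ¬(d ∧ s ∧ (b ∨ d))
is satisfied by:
  {s: False, d: False}
  {d: True, s: False}
  {s: True, d: False}


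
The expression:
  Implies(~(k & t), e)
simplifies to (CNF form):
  (e | k) & (e | t)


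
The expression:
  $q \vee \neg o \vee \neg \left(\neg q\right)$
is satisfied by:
  {q: True, o: False}
  {o: False, q: False}
  {o: True, q: True}


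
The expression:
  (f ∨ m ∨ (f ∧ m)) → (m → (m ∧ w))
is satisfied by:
  {w: True, m: False}
  {m: False, w: False}
  {m: True, w: True}


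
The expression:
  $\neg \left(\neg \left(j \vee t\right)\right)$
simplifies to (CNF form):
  $j \vee t$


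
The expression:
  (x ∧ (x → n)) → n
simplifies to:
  True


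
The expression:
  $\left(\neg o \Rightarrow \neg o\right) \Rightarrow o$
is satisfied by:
  {o: True}


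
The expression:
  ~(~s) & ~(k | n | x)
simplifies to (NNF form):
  s & ~k & ~n & ~x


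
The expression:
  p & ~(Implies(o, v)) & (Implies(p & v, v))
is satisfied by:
  {p: True, o: True, v: False}


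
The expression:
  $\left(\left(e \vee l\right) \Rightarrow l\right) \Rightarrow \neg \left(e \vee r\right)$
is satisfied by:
  {r: False, l: False, e: False}
  {e: True, r: False, l: False}
  {l: True, r: False, e: False}
  {e: True, r: True, l: False}


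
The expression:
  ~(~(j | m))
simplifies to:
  j | m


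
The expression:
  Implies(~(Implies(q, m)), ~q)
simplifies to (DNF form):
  m | ~q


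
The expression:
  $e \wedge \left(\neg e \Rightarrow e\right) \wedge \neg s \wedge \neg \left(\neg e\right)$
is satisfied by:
  {e: True, s: False}


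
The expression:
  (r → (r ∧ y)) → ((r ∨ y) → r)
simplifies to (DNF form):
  r ∨ ¬y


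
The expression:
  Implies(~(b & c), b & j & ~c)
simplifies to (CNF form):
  b & (c | j)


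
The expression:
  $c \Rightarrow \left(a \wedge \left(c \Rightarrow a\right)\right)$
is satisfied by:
  {a: True, c: False}
  {c: False, a: False}
  {c: True, a: True}


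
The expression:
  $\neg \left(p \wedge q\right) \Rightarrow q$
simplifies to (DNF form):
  $q$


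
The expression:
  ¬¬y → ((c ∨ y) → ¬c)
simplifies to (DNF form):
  ¬c ∨ ¬y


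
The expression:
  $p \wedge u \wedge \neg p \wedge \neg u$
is never true.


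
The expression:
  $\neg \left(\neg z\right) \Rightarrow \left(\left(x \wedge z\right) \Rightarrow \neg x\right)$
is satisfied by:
  {z: False, x: False}
  {x: True, z: False}
  {z: True, x: False}


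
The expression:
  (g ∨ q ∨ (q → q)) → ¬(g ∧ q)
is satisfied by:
  {g: False, q: False}
  {q: True, g: False}
  {g: True, q: False}


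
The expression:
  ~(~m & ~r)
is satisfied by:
  {r: True, m: True}
  {r: True, m: False}
  {m: True, r: False}


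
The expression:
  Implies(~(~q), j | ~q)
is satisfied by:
  {j: True, q: False}
  {q: False, j: False}
  {q: True, j: True}


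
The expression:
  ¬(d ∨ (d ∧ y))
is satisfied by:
  {d: False}


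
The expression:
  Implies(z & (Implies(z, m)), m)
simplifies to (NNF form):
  True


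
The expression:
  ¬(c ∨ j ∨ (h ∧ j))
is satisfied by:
  {j: False, c: False}


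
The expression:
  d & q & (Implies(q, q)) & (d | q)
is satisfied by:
  {d: True, q: True}


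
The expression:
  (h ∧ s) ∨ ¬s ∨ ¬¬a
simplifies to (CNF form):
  a ∨ h ∨ ¬s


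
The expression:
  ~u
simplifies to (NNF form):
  ~u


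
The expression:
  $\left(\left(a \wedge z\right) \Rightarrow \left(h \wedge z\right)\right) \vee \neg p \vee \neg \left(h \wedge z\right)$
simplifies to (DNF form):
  $\text{True}$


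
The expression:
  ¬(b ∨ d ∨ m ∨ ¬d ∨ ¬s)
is never true.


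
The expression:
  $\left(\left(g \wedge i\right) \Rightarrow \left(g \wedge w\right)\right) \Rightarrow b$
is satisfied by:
  {i: True, b: True, g: True, w: False}
  {i: True, b: True, w: False, g: False}
  {b: True, g: True, w: False, i: False}
  {b: True, w: False, g: False, i: False}
  {b: True, i: True, w: True, g: True}
  {b: True, i: True, w: True, g: False}
  {b: True, w: True, g: True, i: False}
  {b: True, w: True, g: False, i: False}
  {i: True, g: True, w: False, b: False}


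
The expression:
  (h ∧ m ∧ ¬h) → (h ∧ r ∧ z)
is always true.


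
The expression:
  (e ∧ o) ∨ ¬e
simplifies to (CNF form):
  o ∨ ¬e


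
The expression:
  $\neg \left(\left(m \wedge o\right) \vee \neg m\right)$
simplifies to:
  $m \wedge \neg o$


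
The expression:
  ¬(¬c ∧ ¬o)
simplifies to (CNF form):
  c ∨ o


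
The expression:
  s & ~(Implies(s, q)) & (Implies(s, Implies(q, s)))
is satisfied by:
  {s: True, q: False}


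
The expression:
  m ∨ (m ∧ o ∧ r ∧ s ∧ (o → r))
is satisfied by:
  {m: True}


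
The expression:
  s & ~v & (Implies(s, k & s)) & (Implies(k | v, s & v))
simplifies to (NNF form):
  False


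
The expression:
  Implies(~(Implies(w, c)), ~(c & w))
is always true.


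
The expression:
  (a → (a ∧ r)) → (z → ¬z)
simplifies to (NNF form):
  (a ∧ ¬r) ∨ ¬z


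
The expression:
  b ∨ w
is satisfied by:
  {b: True, w: True}
  {b: True, w: False}
  {w: True, b: False}


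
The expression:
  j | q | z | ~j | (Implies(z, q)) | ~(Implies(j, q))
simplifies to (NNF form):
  True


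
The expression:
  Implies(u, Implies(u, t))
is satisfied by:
  {t: True, u: False}
  {u: False, t: False}
  {u: True, t: True}


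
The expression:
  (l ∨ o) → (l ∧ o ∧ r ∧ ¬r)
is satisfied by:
  {o: False, l: False}


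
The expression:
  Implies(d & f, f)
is always true.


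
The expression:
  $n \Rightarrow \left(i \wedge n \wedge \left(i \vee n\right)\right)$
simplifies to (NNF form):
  $i \vee \neg n$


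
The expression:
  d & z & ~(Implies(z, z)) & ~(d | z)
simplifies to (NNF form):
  False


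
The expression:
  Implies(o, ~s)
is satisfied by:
  {s: False, o: False}
  {o: True, s: False}
  {s: True, o: False}


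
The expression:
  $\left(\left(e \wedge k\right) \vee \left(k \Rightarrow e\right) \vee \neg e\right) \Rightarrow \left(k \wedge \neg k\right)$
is never true.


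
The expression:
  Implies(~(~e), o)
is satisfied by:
  {o: True, e: False}
  {e: False, o: False}
  {e: True, o: True}


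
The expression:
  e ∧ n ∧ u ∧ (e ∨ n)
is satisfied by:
  {e: True, u: True, n: True}


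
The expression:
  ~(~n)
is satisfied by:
  {n: True}


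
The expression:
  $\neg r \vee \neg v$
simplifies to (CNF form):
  $\neg r \vee \neg v$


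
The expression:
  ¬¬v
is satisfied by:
  {v: True}


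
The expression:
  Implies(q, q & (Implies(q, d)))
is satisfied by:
  {d: True, q: False}
  {q: False, d: False}
  {q: True, d: True}


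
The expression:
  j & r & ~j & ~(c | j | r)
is never true.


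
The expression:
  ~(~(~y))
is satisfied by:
  {y: False}


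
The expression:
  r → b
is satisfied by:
  {b: True, r: False}
  {r: False, b: False}
  {r: True, b: True}


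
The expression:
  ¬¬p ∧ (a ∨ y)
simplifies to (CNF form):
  p ∧ (a ∨ y)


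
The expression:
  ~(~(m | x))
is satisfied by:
  {x: True, m: True}
  {x: True, m: False}
  {m: True, x: False}


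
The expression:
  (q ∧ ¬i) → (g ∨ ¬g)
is always true.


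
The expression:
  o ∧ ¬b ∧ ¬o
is never true.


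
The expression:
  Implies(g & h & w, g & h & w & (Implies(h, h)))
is always true.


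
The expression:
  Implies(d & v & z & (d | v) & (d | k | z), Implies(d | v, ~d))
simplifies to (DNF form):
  ~d | ~v | ~z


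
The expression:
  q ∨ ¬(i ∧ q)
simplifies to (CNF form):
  True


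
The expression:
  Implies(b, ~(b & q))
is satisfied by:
  {q: False, b: False}
  {b: True, q: False}
  {q: True, b: False}


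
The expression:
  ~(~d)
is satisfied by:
  {d: True}


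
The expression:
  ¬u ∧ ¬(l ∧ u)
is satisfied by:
  {u: False}


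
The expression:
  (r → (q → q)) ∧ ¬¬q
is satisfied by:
  {q: True}


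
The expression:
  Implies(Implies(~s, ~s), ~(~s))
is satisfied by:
  {s: True}


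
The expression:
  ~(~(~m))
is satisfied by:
  {m: False}


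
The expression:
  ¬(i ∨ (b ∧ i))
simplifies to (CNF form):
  ¬i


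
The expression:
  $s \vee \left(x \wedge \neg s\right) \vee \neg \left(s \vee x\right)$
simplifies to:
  $\text{True}$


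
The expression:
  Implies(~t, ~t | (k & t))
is always true.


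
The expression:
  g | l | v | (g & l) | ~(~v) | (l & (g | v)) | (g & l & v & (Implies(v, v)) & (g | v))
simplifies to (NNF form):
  g | l | v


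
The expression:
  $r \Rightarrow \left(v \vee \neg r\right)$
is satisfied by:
  {v: True, r: False}
  {r: False, v: False}
  {r: True, v: True}


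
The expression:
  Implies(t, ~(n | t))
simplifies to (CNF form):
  ~t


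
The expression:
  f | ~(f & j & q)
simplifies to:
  True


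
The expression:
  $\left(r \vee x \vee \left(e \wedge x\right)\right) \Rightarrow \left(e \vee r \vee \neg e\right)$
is always true.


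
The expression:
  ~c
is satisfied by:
  {c: False}


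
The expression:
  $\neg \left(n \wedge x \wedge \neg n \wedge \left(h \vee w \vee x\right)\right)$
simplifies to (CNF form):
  $\text{True}$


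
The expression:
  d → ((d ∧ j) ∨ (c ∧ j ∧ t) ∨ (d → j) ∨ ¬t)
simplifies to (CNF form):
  j ∨ ¬d ∨ ¬t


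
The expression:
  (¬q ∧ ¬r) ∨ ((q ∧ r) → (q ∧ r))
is always true.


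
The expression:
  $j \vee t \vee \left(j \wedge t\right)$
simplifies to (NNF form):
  $j \vee t$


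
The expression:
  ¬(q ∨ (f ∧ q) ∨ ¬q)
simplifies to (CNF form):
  False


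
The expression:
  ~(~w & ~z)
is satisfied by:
  {z: True, w: True}
  {z: True, w: False}
  {w: True, z: False}


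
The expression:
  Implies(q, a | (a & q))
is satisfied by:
  {a: True, q: False}
  {q: False, a: False}
  {q: True, a: True}


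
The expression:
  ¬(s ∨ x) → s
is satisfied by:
  {x: True, s: True}
  {x: True, s: False}
  {s: True, x: False}


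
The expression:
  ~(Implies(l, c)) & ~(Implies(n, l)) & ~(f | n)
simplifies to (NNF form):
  False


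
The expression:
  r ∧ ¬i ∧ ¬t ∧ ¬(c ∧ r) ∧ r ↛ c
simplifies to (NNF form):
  r ∧ ¬c ∧ ¬i ∧ ¬t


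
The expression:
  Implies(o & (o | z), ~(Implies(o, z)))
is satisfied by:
  {o: False, z: False}
  {z: True, o: False}
  {o: True, z: False}


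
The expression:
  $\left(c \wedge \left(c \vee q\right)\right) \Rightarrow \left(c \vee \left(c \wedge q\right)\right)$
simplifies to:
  $\text{True}$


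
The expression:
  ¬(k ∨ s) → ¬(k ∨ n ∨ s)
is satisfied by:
  {k: True, s: True, n: False}
  {k: True, s: False, n: False}
  {s: True, k: False, n: False}
  {k: False, s: False, n: False}
  {n: True, k: True, s: True}
  {n: True, k: True, s: False}
  {n: True, s: True, k: False}


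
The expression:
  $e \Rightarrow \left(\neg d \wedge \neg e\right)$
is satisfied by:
  {e: False}


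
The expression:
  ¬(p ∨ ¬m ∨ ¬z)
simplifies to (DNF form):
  m ∧ z ∧ ¬p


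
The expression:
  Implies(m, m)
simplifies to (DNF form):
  True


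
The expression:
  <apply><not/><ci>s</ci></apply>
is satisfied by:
  {s: False}


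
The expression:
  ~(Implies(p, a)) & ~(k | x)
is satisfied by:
  {p: True, x: False, k: False, a: False}


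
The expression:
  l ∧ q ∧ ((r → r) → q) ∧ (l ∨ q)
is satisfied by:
  {q: True, l: True}


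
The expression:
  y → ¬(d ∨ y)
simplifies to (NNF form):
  ¬y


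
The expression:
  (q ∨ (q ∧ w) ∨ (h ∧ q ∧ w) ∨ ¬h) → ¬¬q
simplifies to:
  h ∨ q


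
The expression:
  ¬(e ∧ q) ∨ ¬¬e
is always true.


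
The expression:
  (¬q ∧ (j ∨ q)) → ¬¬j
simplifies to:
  True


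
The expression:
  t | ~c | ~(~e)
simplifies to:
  e | t | ~c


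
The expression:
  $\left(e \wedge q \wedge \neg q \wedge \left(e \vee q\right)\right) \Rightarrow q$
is always true.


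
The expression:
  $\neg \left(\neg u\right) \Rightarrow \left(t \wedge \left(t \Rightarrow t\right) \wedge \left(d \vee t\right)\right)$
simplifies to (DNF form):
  $t \vee \neg u$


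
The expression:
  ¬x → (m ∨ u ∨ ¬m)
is always true.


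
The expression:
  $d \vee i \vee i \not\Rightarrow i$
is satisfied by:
  {i: True, d: True}
  {i: True, d: False}
  {d: True, i: False}


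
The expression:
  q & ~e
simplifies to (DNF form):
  q & ~e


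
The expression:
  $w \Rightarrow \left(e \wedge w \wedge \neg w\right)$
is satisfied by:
  {w: False}


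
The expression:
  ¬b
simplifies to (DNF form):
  ¬b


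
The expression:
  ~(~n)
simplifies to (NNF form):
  n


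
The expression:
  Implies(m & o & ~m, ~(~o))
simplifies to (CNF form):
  True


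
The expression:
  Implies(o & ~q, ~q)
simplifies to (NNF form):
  True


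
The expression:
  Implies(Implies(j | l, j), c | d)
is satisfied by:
  {d: True, c: True, l: True, j: False}
  {d: True, c: True, l: False, j: False}
  {j: True, d: True, c: True, l: True}
  {j: True, d: True, c: True, l: False}
  {d: True, l: True, c: False, j: False}
  {d: True, l: False, c: False, j: False}
  {d: True, j: True, l: True, c: False}
  {d: True, j: True, l: False, c: False}
  {c: True, l: True, d: False, j: False}
  {c: True, d: False, l: False, j: False}
  {j: True, c: True, l: True, d: False}
  {j: True, c: True, d: False, l: False}
  {l: True, d: False, c: False, j: False}


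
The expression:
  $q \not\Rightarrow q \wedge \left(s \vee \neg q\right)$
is never true.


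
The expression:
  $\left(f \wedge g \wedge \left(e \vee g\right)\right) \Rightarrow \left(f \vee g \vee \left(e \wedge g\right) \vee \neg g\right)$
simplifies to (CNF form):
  $\text{True}$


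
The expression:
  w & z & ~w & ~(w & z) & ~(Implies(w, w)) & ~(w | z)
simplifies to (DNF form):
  False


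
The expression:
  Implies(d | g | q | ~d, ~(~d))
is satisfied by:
  {d: True}


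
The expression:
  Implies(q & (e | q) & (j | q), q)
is always true.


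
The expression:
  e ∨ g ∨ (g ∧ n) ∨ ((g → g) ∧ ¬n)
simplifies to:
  e ∨ g ∨ ¬n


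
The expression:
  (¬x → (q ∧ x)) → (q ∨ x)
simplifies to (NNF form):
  True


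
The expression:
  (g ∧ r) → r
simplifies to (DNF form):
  True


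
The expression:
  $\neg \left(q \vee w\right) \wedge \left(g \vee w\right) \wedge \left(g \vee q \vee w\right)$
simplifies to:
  $g \wedge \neg q \wedge \neg w$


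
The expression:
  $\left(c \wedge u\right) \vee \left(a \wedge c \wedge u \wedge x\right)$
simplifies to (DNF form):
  $c \wedge u$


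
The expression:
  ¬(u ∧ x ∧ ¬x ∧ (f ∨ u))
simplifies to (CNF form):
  True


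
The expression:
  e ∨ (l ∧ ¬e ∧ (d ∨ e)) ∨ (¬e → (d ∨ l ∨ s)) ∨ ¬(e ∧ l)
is always true.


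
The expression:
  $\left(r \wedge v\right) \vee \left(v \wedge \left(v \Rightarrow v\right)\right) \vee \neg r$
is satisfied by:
  {v: True, r: False}
  {r: False, v: False}
  {r: True, v: True}


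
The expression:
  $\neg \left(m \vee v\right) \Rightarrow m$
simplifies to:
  $m \vee v$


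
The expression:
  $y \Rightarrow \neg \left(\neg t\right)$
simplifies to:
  $t \vee \neg y$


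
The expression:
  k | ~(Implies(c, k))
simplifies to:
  c | k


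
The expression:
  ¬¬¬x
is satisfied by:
  {x: False}


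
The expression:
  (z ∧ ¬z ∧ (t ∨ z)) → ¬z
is always true.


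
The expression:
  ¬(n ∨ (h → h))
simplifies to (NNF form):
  False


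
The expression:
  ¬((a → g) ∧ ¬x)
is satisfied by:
  {a: True, x: True, g: False}
  {x: True, g: False, a: False}
  {a: True, x: True, g: True}
  {x: True, g: True, a: False}
  {a: True, g: False, x: False}


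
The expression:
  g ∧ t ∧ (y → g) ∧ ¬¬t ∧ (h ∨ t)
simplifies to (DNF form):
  g ∧ t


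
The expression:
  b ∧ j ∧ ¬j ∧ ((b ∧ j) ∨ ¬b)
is never true.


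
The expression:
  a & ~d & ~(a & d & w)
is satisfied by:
  {a: True, d: False}


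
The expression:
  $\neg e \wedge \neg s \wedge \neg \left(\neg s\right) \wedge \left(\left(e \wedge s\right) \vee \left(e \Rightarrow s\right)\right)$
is never true.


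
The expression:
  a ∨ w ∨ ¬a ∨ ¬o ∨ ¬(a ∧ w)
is always true.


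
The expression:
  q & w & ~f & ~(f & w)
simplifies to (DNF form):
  q & w & ~f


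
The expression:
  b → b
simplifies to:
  True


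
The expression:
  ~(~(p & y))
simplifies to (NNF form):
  p & y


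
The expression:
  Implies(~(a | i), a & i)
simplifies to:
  a | i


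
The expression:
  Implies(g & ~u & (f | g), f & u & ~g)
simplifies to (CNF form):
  u | ~g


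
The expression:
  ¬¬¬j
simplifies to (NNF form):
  ¬j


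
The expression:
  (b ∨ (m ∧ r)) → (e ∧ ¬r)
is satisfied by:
  {e: True, m: False, b: False, r: False}
  {r: False, m: False, e: False, b: False}
  {e: True, m: True, r: False, b: False}
  {m: True, r: False, e: False, b: False}
  {r: True, e: True, m: False, b: False}
  {r: True, m: False, e: False, b: False}
  {b: True, e: True, r: False, m: False}
  {b: True, e: True, m: True, r: False}


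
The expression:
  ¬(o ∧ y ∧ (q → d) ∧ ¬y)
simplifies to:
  True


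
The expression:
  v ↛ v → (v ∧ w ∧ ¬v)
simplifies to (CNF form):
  True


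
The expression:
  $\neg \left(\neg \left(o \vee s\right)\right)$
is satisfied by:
  {o: True, s: True}
  {o: True, s: False}
  {s: True, o: False}


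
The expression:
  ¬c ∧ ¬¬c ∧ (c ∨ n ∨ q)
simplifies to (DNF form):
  False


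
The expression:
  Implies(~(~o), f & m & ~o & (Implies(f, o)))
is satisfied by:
  {o: False}


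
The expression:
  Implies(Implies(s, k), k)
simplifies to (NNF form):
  k | s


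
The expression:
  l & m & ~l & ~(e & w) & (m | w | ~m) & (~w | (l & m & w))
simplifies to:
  False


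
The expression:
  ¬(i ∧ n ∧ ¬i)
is always true.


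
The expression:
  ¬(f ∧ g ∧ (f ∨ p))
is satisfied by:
  {g: False, f: False}
  {f: True, g: False}
  {g: True, f: False}


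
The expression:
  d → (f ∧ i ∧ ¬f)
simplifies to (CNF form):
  ¬d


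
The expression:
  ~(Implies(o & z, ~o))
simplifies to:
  o & z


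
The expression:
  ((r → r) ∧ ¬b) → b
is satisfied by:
  {b: True}


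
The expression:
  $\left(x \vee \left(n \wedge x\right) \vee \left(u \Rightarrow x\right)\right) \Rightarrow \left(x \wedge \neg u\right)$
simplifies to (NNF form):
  $\left(u \wedge \neg x\right) \vee \left(x \wedge \neg u\right)$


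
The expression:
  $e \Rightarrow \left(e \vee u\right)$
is always true.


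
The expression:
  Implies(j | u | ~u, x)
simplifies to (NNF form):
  x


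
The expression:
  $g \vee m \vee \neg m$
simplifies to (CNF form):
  $\text{True}$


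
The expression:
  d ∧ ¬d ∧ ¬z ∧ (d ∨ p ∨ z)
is never true.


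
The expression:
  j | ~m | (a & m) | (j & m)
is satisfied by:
  {a: True, j: True, m: False}
  {a: True, j: False, m: False}
  {j: True, a: False, m: False}
  {a: False, j: False, m: False}
  {a: True, m: True, j: True}
  {a: True, m: True, j: False}
  {m: True, j: True, a: False}


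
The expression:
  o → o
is always true.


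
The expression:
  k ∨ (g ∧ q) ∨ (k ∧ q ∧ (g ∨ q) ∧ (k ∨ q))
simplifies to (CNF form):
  (g ∨ k) ∧ (k ∨ q)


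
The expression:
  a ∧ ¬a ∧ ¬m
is never true.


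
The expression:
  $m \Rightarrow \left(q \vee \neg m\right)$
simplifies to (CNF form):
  $q \vee \neg m$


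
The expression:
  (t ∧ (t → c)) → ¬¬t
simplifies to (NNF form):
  True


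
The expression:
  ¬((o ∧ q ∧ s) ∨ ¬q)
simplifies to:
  q ∧ (¬o ∨ ¬s)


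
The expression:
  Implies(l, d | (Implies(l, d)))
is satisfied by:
  {d: True, l: False}
  {l: False, d: False}
  {l: True, d: True}


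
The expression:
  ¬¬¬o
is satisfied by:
  {o: False}


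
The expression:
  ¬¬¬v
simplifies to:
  ¬v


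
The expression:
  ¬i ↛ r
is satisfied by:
  {r: True, i: False}
  {i: False, r: False}
  {i: True, r: True}


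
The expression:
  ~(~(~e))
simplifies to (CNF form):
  ~e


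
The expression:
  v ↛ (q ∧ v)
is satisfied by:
  {v: True, q: False}


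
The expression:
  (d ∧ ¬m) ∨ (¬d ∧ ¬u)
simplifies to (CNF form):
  (d ∨ ¬d) ∧ (d ∨ ¬u) ∧ (¬d ∨ ¬m) ∧ (¬m ∨ ¬u)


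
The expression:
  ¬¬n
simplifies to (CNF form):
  n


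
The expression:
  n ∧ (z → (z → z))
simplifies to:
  n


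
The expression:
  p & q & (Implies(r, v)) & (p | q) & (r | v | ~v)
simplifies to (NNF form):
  p & q & (v | ~r)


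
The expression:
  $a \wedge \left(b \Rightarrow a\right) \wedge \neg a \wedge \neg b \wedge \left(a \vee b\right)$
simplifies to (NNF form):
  $\text{False}$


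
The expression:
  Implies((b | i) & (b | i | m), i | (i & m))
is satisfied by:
  {i: True, b: False}
  {b: False, i: False}
  {b: True, i: True}


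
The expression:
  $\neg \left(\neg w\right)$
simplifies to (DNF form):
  $w$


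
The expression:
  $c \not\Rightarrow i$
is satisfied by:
  {c: True, i: False}


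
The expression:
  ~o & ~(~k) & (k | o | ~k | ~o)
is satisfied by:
  {k: True, o: False}


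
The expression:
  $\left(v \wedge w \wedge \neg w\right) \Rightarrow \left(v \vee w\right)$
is always true.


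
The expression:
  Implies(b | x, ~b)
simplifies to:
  ~b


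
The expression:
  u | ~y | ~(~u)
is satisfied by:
  {u: True, y: False}
  {y: False, u: False}
  {y: True, u: True}


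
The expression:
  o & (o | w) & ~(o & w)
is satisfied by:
  {o: True, w: False}


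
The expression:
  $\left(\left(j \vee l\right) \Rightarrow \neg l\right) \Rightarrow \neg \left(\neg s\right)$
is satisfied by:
  {l: True, s: True}
  {l: True, s: False}
  {s: True, l: False}


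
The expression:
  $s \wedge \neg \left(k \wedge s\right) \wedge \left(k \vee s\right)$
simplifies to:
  $s \wedge \neg k$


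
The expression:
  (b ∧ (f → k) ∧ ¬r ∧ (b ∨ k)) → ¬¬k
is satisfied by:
  {r: True, k: True, f: True, b: False}
  {r: True, k: True, f: False, b: False}
  {r: True, f: True, k: False, b: False}
  {r: True, f: False, k: False, b: False}
  {k: True, f: True, r: False, b: False}
  {k: True, r: False, f: False, b: False}
  {k: False, f: True, r: False, b: False}
  {k: False, r: False, f: False, b: False}
  {r: True, b: True, k: True, f: True}
  {r: True, b: True, k: True, f: False}
  {r: True, b: True, f: True, k: False}
  {r: True, b: True, f: False, k: False}
  {b: True, k: True, f: True, r: False}
  {b: True, k: True, f: False, r: False}
  {b: True, f: True, k: False, r: False}


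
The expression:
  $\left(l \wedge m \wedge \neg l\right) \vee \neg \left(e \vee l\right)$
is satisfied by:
  {e: False, l: False}


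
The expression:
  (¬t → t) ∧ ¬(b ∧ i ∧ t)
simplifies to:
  t ∧ (¬b ∨ ¬i)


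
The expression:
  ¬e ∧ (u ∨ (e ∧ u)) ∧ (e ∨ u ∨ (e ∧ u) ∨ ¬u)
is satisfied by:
  {u: True, e: False}


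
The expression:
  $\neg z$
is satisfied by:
  {z: False}


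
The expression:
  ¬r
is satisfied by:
  {r: False}


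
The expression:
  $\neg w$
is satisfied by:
  {w: False}


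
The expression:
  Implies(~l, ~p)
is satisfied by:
  {l: True, p: False}
  {p: False, l: False}
  {p: True, l: True}


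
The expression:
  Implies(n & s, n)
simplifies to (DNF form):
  True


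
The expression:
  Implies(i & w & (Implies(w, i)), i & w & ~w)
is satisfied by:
  {w: False, i: False}
  {i: True, w: False}
  {w: True, i: False}


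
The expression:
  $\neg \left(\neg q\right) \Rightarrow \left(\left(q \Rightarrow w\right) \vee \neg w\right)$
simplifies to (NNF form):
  $\text{True}$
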